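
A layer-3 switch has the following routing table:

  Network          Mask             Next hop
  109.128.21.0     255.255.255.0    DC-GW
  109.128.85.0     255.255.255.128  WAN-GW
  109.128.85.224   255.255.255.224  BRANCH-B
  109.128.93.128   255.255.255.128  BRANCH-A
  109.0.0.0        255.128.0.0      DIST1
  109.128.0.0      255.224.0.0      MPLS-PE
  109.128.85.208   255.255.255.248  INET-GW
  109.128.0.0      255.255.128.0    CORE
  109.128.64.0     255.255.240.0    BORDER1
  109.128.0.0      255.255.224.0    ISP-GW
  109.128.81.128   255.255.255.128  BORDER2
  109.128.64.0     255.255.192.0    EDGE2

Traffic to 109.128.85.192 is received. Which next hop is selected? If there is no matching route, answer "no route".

EDGE2

Routes whose prefix contains 109.128.85.192:
  109.128.0.0/11 (109.128.0.0 - 109.159.255.255) -> MPLS-PE
  109.128.0.0/17 (109.128.0.0 - 109.128.127.255) -> CORE
  109.128.64.0/18 (109.128.64.0 - 109.128.127.255) -> EDGE2
More-specific entries that do NOT match:
  109.128.85.208/29 (109.128.85.208 - 109.128.85.215) does not contain 109.128.85.192
  109.128.85.224/27 (109.128.85.224 - 109.128.85.255) does not contain 109.128.85.192
  109.128.85.0/25 (109.128.85.0 - 109.128.85.127) does not contain 109.128.85.192
  109.128.93.128/25 (109.128.93.128 - 109.128.93.255) does not contain 109.128.85.192
  109.128.81.128/25 (109.128.81.128 - 109.128.81.255) does not contain 109.128.85.192
  109.128.21.0/24 (109.128.21.0 - 109.128.21.255) does not contain 109.128.85.192
  109.128.64.0/20 (109.128.64.0 - 109.128.79.255) does not contain 109.128.85.192
  109.128.0.0/19 (109.128.0.0 - 109.128.31.255) does not contain 109.128.85.192
Longest matching prefix is /18 -> next hop EDGE2.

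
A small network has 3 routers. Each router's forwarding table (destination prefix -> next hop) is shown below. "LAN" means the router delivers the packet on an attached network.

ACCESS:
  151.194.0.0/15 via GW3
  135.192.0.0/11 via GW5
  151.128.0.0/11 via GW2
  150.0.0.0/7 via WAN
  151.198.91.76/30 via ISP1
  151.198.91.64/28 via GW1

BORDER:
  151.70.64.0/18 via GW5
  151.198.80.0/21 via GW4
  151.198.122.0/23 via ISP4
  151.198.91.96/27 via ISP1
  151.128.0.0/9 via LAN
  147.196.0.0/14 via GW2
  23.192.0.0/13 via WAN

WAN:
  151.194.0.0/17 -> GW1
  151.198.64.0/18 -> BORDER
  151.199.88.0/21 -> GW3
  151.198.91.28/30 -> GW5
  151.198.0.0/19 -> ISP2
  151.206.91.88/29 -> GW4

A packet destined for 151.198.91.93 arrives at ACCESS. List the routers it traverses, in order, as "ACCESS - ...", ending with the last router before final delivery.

At ACCESS: longest match for 151.198.91.93 is 150.0.0.0/7 -> WAN
At WAN: longest match for 151.198.91.93 is 151.198.64.0/18 -> BORDER
At BORDER: longest match for 151.198.91.93 is 151.128.0.0/9 -> LAN

ACCESS - WAN - BORDER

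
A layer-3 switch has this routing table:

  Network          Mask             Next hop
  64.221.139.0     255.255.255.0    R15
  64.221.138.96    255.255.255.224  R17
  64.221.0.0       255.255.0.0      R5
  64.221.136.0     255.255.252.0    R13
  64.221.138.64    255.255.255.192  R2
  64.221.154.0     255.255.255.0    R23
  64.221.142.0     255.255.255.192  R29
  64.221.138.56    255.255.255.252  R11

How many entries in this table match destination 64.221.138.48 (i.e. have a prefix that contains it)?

2

Prefixes containing 64.221.138.48:
  64.221.0.0/16 (64.221.0.0 - 64.221.255.255)
  64.221.136.0/22 (64.221.136.0 - 64.221.139.255)
Total matching entries: 2.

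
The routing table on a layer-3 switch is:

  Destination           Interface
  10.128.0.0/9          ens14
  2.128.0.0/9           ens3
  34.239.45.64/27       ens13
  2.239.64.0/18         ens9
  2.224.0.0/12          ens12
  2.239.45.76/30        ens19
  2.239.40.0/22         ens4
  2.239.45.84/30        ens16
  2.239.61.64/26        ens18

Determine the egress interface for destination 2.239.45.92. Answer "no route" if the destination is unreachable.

ens12

Routes whose prefix contains 2.239.45.92:
  2.128.0.0/9 (2.128.0.0 - 2.255.255.255) -> ens3
  2.224.0.0/12 (2.224.0.0 - 2.239.255.255) -> ens12
More-specific entries that do NOT match:
  2.239.45.76/30 (2.239.45.76 - 2.239.45.79) does not contain 2.239.45.92
  2.239.45.84/30 (2.239.45.84 - 2.239.45.87) does not contain 2.239.45.92
  34.239.45.64/27 (34.239.45.64 - 34.239.45.95) does not contain 2.239.45.92
  2.239.61.64/26 (2.239.61.64 - 2.239.61.127) does not contain 2.239.45.92
  2.239.40.0/22 (2.239.40.0 - 2.239.43.255) does not contain 2.239.45.92
  2.239.64.0/18 (2.239.64.0 - 2.239.127.255) does not contain 2.239.45.92
Longest matching prefix is /12 -> interface ens12.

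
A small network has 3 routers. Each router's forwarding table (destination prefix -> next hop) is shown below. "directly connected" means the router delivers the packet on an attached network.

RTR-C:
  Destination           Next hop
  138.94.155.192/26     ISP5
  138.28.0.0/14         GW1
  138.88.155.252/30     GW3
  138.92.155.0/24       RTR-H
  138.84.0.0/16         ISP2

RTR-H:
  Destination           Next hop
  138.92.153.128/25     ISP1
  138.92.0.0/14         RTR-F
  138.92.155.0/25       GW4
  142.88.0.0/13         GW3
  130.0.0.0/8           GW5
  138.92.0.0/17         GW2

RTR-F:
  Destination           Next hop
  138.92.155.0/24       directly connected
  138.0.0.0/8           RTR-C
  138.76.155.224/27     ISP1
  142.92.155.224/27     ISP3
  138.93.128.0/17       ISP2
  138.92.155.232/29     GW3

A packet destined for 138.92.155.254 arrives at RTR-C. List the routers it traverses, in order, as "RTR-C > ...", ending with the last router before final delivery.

RTR-C > RTR-H > RTR-F

At RTR-C: longest match for 138.92.155.254 is 138.92.155.0/24 -> RTR-H
At RTR-H: longest match for 138.92.155.254 is 138.92.0.0/14 -> RTR-F
At RTR-F: longest match for 138.92.155.254 is 138.92.155.0/24 -> directly connected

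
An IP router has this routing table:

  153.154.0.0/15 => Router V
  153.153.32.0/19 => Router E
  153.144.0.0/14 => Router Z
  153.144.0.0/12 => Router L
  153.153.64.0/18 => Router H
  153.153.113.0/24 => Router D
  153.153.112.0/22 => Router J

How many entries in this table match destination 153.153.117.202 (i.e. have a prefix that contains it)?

2

Prefixes containing 153.153.117.202:
  153.144.0.0/12 (153.144.0.0 - 153.159.255.255)
  153.153.64.0/18 (153.153.64.0 - 153.153.127.255)
Total matching entries: 2.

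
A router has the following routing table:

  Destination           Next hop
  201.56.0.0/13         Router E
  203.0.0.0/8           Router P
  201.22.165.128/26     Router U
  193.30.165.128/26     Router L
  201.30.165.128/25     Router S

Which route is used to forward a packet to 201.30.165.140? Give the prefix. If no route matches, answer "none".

Entries matching 201.30.165.140:
  201.30.165.128/25 (201.30.165.128 - 201.30.165.255)
Most specific is 201.30.165.128/25.

201.30.165.128/25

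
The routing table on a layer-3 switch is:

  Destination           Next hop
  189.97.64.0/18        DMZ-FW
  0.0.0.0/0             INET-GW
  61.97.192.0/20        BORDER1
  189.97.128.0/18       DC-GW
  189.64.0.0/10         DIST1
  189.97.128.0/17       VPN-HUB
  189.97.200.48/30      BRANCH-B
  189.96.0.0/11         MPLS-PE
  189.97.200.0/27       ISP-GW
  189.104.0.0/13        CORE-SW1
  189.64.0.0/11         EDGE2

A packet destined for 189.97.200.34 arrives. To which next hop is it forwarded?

VPN-HUB

Routes whose prefix contains 189.97.200.34:
  0.0.0.0/0 (default, matches everything) -> INET-GW
  189.64.0.0/10 (189.64.0.0 - 189.127.255.255) -> DIST1
  189.96.0.0/11 (189.96.0.0 - 189.127.255.255) -> MPLS-PE
  189.97.128.0/17 (189.97.128.0 - 189.97.255.255) -> VPN-HUB
More-specific entries that do NOT match:
  189.97.200.48/30 (189.97.200.48 - 189.97.200.51) does not contain 189.97.200.34
  189.97.200.0/27 (189.97.200.0 - 189.97.200.31) does not contain 189.97.200.34
  61.97.192.0/20 (61.97.192.0 - 61.97.207.255) does not contain 189.97.200.34
  189.97.64.0/18 (189.97.64.0 - 189.97.127.255) does not contain 189.97.200.34
  189.97.128.0/18 (189.97.128.0 - 189.97.191.255) does not contain 189.97.200.34
Longest matching prefix is /17 -> next hop VPN-HUB.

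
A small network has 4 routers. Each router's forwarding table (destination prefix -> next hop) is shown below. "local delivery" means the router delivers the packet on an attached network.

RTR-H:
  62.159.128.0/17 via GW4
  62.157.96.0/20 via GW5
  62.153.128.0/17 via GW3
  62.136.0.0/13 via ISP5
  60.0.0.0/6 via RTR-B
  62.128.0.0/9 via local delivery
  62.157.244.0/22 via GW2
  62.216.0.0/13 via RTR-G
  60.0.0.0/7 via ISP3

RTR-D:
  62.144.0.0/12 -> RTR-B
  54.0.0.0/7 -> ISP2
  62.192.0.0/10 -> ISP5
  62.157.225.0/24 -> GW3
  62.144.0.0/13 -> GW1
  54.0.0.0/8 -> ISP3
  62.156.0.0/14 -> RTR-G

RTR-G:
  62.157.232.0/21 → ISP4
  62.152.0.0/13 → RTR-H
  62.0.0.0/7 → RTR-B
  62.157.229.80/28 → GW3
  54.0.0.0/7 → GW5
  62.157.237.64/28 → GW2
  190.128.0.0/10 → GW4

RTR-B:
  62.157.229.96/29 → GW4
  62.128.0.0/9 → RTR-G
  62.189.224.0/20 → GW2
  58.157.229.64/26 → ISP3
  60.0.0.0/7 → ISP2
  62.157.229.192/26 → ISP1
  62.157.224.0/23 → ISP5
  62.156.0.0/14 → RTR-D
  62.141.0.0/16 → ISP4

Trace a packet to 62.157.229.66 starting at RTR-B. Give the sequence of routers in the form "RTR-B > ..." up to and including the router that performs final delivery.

At RTR-B: longest match for 62.157.229.66 is 62.156.0.0/14 -> RTR-D
At RTR-D: longest match for 62.157.229.66 is 62.156.0.0/14 -> RTR-G
At RTR-G: longest match for 62.157.229.66 is 62.152.0.0/13 -> RTR-H
At RTR-H: longest match for 62.157.229.66 is 62.128.0.0/9 -> local delivery

RTR-B > RTR-D > RTR-G > RTR-H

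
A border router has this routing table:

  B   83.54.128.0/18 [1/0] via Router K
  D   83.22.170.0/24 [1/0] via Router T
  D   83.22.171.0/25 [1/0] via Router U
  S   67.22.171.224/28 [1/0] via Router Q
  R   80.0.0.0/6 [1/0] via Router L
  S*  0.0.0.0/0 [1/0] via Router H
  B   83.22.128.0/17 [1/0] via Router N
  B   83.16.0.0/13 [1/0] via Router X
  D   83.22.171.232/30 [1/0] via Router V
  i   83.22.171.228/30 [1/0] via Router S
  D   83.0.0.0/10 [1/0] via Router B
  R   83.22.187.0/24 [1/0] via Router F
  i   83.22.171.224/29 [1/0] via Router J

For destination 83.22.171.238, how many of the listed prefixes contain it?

5

Prefixes containing 83.22.171.238:
  0.0.0.0/0 (default, matches everything)
  80.0.0.0/6 (80.0.0.0 - 83.255.255.255)
  83.0.0.0/10 (83.0.0.0 - 83.63.255.255)
  83.16.0.0/13 (83.16.0.0 - 83.23.255.255)
  83.22.128.0/17 (83.22.128.0 - 83.22.255.255)
Total matching entries: 5.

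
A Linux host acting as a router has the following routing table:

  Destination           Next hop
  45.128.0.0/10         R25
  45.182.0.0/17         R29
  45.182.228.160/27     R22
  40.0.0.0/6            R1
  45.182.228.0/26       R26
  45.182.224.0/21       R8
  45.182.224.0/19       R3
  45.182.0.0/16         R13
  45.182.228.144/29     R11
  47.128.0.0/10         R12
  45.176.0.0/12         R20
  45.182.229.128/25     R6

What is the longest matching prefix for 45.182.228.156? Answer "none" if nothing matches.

45.182.224.0/21

Entries matching 45.182.228.156:
  45.128.0.0/10 (45.128.0.0 - 45.191.255.255)
  45.176.0.0/12 (45.176.0.0 - 45.191.255.255)
  45.182.0.0/16 (45.182.0.0 - 45.182.255.255)
  45.182.224.0/19 (45.182.224.0 - 45.182.255.255)
  45.182.224.0/21 (45.182.224.0 - 45.182.231.255)
Most specific is 45.182.224.0/21.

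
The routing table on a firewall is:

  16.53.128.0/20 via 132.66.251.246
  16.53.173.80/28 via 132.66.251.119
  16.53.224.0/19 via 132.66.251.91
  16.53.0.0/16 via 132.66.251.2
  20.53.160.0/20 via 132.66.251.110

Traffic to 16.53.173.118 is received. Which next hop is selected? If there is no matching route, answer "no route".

Routes whose prefix contains 16.53.173.118:
  16.53.0.0/16 (16.53.0.0 - 16.53.255.255) -> 132.66.251.2
More-specific entries that do NOT match:
  16.53.173.80/28 (16.53.173.80 - 16.53.173.95) does not contain 16.53.173.118
  16.53.128.0/20 (16.53.128.0 - 16.53.143.255) does not contain 16.53.173.118
  20.53.160.0/20 (20.53.160.0 - 20.53.175.255) does not contain 16.53.173.118
  16.53.224.0/19 (16.53.224.0 - 16.53.255.255) does not contain 16.53.173.118
Longest matching prefix is /16 -> next hop 132.66.251.2.

132.66.251.2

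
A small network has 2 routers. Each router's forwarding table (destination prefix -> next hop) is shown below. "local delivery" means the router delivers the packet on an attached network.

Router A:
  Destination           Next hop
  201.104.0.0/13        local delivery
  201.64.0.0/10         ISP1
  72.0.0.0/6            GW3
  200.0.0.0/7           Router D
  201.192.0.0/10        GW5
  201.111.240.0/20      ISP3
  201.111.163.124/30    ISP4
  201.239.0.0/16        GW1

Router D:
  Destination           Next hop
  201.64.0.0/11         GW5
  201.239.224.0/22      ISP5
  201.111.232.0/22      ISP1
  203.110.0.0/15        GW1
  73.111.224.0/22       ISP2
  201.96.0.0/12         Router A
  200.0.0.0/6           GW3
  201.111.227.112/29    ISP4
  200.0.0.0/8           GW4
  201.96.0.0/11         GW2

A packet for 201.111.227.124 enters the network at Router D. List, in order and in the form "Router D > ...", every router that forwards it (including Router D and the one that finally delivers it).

At Router D: longest match for 201.111.227.124 is 201.96.0.0/12 -> Router A
At Router A: longest match for 201.111.227.124 is 201.104.0.0/13 -> local delivery

Router D > Router A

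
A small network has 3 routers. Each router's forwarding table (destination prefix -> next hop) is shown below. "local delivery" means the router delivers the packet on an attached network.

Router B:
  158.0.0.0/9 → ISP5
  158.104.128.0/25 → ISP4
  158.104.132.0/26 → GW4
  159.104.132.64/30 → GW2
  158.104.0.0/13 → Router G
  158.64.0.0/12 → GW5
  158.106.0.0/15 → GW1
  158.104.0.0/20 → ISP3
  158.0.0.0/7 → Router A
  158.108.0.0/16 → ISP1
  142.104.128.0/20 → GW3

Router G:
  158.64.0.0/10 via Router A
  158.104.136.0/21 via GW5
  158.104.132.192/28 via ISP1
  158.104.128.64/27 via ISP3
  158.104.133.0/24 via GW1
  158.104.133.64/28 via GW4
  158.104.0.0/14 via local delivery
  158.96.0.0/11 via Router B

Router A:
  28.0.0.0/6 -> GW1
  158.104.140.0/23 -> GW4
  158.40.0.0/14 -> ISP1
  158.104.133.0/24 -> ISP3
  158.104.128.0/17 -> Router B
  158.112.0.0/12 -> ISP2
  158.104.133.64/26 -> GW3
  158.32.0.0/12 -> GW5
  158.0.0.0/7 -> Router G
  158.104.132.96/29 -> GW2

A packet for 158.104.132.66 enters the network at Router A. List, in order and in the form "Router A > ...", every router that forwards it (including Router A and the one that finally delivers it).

At Router A: longest match for 158.104.132.66 is 158.104.128.0/17 -> Router B
At Router B: longest match for 158.104.132.66 is 158.104.0.0/13 -> Router G
At Router G: longest match for 158.104.132.66 is 158.104.0.0/14 -> local delivery

Router A > Router B > Router G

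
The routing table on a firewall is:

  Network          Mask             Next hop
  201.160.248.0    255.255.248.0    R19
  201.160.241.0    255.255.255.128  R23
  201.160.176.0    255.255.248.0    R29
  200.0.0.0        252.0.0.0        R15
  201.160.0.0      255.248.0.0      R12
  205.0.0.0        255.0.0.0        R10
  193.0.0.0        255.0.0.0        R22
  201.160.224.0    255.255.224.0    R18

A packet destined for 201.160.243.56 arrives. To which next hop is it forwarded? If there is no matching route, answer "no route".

R18

Routes whose prefix contains 201.160.243.56:
  200.0.0.0/6 (200.0.0.0 - 203.255.255.255) -> R15
  201.160.0.0/13 (201.160.0.0 - 201.167.255.255) -> R12
  201.160.224.0/19 (201.160.224.0 - 201.160.255.255) -> R18
More-specific entries that do NOT match:
  201.160.241.0/25 (201.160.241.0 - 201.160.241.127) does not contain 201.160.243.56
  201.160.248.0/21 (201.160.248.0 - 201.160.255.255) does not contain 201.160.243.56
  201.160.176.0/21 (201.160.176.0 - 201.160.183.255) does not contain 201.160.243.56
Longest matching prefix is /19 -> next hop R18.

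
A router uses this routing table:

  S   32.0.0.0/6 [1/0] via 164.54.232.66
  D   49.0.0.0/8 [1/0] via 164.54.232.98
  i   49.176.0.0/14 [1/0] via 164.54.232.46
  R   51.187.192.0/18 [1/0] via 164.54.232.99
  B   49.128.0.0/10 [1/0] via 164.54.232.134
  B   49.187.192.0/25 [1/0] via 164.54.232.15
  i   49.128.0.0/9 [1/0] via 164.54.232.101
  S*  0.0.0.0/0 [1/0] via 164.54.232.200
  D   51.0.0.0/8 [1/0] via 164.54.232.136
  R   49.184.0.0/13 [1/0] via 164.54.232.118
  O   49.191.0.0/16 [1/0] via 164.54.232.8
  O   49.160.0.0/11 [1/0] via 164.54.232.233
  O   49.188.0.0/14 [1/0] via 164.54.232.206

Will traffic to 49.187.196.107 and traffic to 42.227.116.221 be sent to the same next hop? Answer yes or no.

49.187.196.107: longest match 49.184.0.0/13 -> 164.54.232.118
42.227.116.221: longest match 0.0.0.0/0 -> 164.54.232.200

no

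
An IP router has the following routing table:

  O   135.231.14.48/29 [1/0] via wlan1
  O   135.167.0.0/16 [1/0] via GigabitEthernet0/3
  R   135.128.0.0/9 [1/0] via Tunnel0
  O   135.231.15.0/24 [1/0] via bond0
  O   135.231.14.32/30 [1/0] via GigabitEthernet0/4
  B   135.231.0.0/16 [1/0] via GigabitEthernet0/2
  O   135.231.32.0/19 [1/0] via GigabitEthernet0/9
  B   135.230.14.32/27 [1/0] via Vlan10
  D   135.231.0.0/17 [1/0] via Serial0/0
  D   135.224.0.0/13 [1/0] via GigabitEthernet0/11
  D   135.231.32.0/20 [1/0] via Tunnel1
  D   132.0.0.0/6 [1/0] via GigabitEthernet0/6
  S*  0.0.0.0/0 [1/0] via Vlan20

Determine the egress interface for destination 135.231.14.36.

Serial0/0

Routes whose prefix contains 135.231.14.36:
  0.0.0.0/0 (default, matches everything) -> Vlan20
  132.0.0.0/6 (132.0.0.0 - 135.255.255.255) -> GigabitEthernet0/6
  135.128.0.0/9 (135.128.0.0 - 135.255.255.255) -> Tunnel0
  135.224.0.0/13 (135.224.0.0 - 135.231.255.255) -> GigabitEthernet0/11
  135.231.0.0/16 (135.231.0.0 - 135.231.255.255) -> GigabitEthernet0/2
  135.231.0.0/17 (135.231.0.0 - 135.231.127.255) -> Serial0/0
More-specific entries that do NOT match:
  135.231.14.32/30 (135.231.14.32 - 135.231.14.35) does not contain 135.231.14.36
  135.231.14.48/29 (135.231.14.48 - 135.231.14.55) does not contain 135.231.14.36
  135.230.14.32/27 (135.230.14.32 - 135.230.14.63) does not contain 135.231.14.36
  135.231.15.0/24 (135.231.15.0 - 135.231.15.255) does not contain 135.231.14.36
  135.231.32.0/20 (135.231.32.0 - 135.231.47.255) does not contain 135.231.14.36
  135.231.32.0/19 (135.231.32.0 - 135.231.63.255) does not contain 135.231.14.36
Longest matching prefix is /17 -> interface Serial0/0.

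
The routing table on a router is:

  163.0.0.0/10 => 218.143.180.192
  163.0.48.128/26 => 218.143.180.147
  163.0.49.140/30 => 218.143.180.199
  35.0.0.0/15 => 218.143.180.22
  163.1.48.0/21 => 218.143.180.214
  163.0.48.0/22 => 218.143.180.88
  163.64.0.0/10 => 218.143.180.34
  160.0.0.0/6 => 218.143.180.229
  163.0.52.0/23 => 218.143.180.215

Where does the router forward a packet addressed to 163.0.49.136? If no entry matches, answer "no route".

218.143.180.88

Routes whose prefix contains 163.0.49.136:
  160.0.0.0/6 (160.0.0.0 - 163.255.255.255) -> 218.143.180.229
  163.0.0.0/10 (163.0.0.0 - 163.63.255.255) -> 218.143.180.192
  163.0.48.0/22 (163.0.48.0 - 163.0.51.255) -> 218.143.180.88
More-specific entries that do NOT match:
  163.0.49.140/30 (163.0.49.140 - 163.0.49.143) does not contain 163.0.49.136
  163.0.48.128/26 (163.0.48.128 - 163.0.48.191) does not contain 163.0.49.136
  163.0.52.0/23 (163.0.52.0 - 163.0.53.255) does not contain 163.0.49.136
Longest matching prefix is /22 -> next hop 218.143.180.88.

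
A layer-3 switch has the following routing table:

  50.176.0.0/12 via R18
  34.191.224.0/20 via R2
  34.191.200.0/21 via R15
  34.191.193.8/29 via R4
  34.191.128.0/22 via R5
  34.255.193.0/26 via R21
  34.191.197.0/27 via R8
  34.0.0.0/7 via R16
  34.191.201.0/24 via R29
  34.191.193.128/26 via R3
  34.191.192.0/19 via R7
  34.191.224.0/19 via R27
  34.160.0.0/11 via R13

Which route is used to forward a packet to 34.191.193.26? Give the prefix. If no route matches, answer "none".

34.191.192.0/19

Entries matching 34.191.193.26:
  34.0.0.0/7 (34.0.0.0 - 35.255.255.255)
  34.160.0.0/11 (34.160.0.0 - 34.191.255.255)
  34.191.192.0/19 (34.191.192.0 - 34.191.223.255)
Most specific is 34.191.192.0/19.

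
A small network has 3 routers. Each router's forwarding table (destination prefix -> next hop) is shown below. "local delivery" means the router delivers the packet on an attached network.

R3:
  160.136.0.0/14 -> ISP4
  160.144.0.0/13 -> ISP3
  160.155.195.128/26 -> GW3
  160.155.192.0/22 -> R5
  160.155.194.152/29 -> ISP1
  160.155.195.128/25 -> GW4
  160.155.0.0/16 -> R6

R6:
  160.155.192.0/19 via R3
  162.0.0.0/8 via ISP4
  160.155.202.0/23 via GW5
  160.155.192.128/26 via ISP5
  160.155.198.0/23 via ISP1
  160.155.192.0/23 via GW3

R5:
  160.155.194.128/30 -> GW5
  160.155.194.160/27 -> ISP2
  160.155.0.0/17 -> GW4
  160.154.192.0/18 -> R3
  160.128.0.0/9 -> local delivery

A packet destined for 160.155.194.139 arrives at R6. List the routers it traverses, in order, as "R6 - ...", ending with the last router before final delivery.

R6 - R3 - R5

At R6: longest match for 160.155.194.139 is 160.155.192.0/19 -> R3
At R3: longest match for 160.155.194.139 is 160.155.192.0/22 -> R5
At R5: longest match for 160.155.194.139 is 160.128.0.0/9 -> local delivery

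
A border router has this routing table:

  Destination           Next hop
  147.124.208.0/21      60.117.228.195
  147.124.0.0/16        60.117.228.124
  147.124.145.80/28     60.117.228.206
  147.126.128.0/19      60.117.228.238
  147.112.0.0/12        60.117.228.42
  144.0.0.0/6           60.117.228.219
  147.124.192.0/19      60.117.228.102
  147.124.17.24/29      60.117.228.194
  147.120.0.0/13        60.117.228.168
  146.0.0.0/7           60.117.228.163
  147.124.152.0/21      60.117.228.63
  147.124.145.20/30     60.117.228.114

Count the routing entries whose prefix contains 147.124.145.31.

Prefixes containing 147.124.145.31:
  144.0.0.0/6 (144.0.0.0 - 147.255.255.255)
  146.0.0.0/7 (146.0.0.0 - 147.255.255.255)
  147.112.0.0/12 (147.112.0.0 - 147.127.255.255)
  147.120.0.0/13 (147.120.0.0 - 147.127.255.255)
  147.124.0.0/16 (147.124.0.0 - 147.124.255.255)
Total matching entries: 5.

5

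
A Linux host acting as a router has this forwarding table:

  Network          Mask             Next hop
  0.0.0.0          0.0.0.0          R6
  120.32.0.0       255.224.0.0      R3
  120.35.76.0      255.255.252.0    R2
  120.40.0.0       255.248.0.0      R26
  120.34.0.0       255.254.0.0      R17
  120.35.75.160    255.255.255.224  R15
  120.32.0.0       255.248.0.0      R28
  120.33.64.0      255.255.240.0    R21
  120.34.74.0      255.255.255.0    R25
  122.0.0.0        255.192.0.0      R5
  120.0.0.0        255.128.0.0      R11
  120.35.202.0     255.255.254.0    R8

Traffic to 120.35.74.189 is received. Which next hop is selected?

R17

Routes whose prefix contains 120.35.74.189:
  0.0.0.0/0 (default, matches everything) -> R6
  120.0.0.0/9 (120.0.0.0 - 120.127.255.255) -> R11
  120.32.0.0/11 (120.32.0.0 - 120.63.255.255) -> R3
  120.32.0.0/13 (120.32.0.0 - 120.39.255.255) -> R28
  120.34.0.0/15 (120.34.0.0 - 120.35.255.255) -> R17
More-specific entries that do NOT match:
  120.35.75.160/27 (120.35.75.160 - 120.35.75.191) does not contain 120.35.74.189
  120.34.74.0/24 (120.34.74.0 - 120.34.74.255) does not contain 120.35.74.189
  120.35.202.0/23 (120.35.202.0 - 120.35.203.255) does not contain 120.35.74.189
  120.35.76.0/22 (120.35.76.0 - 120.35.79.255) does not contain 120.35.74.189
  120.33.64.0/20 (120.33.64.0 - 120.33.79.255) does not contain 120.35.74.189
Longest matching prefix is /15 -> next hop R17.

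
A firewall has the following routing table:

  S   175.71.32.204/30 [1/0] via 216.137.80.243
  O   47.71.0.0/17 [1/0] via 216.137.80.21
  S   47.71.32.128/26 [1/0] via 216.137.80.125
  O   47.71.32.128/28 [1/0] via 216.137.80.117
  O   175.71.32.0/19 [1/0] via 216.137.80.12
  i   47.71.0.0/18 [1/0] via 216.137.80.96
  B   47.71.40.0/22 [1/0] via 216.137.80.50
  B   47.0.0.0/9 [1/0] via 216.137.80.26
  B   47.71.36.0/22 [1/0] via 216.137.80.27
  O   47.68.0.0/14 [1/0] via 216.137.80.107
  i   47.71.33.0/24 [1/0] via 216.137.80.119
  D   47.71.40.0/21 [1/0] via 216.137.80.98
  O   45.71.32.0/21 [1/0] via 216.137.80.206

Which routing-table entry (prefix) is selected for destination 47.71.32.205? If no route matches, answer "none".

47.71.0.0/18

Entries matching 47.71.32.205:
  47.0.0.0/9 (47.0.0.0 - 47.127.255.255)
  47.68.0.0/14 (47.68.0.0 - 47.71.255.255)
  47.71.0.0/17 (47.71.0.0 - 47.71.127.255)
  47.71.0.0/18 (47.71.0.0 - 47.71.63.255)
Most specific is 47.71.0.0/18.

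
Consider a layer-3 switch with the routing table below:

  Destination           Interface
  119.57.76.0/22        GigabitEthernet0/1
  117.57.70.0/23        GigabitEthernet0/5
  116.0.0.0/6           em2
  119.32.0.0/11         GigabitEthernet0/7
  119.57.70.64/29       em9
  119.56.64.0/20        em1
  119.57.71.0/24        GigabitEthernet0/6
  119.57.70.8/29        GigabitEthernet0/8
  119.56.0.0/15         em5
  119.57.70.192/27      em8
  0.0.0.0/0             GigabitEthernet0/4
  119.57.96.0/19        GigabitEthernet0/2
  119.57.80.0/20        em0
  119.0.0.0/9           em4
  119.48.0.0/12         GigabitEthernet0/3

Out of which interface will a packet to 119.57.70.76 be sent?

em5

Routes whose prefix contains 119.57.70.76:
  0.0.0.0/0 (default, matches everything) -> GigabitEthernet0/4
  116.0.0.0/6 (116.0.0.0 - 119.255.255.255) -> em2
  119.0.0.0/9 (119.0.0.0 - 119.127.255.255) -> em4
  119.32.0.0/11 (119.32.0.0 - 119.63.255.255) -> GigabitEthernet0/7
  119.48.0.0/12 (119.48.0.0 - 119.63.255.255) -> GigabitEthernet0/3
  119.56.0.0/15 (119.56.0.0 - 119.57.255.255) -> em5
More-specific entries that do NOT match:
  119.57.70.64/29 (119.57.70.64 - 119.57.70.71) does not contain 119.57.70.76
  119.57.70.8/29 (119.57.70.8 - 119.57.70.15) does not contain 119.57.70.76
  119.57.70.192/27 (119.57.70.192 - 119.57.70.223) does not contain 119.57.70.76
  119.57.71.0/24 (119.57.71.0 - 119.57.71.255) does not contain 119.57.70.76
  117.57.70.0/23 (117.57.70.0 - 117.57.71.255) does not contain 119.57.70.76
  119.57.76.0/22 (119.57.76.0 - 119.57.79.255) does not contain 119.57.70.76
  119.56.64.0/20 (119.56.64.0 - 119.56.79.255) does not contain 119.57.70.76
  119.57.80.0/20 (119.57.80.0 - 119.57.95.255) does not contain 119.57.70.76
  119.57.96.0/19 (119.57.96.0 - 119.57.127.255) does not contain 119.57.70.76
Longest matching prefix is /15 -> interface em5.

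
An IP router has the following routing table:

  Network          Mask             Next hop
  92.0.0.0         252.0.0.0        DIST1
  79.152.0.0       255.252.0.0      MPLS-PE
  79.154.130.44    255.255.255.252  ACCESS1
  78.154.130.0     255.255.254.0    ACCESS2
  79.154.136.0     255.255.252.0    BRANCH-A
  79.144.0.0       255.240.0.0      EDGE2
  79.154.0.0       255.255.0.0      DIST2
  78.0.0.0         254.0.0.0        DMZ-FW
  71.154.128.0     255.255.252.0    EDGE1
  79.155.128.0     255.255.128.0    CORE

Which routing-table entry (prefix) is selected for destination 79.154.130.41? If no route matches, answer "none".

Entries matching 79.154.130.41:
  78.0.0.0/7 (78.0.0.0 - 79.255.255.255)
  79.144.0.0/12 (79.144.0.0 - 79.159.255.255)
  79.152.0.0/14 (79.152.0.0 - 79.155.255.255)
  79.154.0.0/16 (79.154.0.0 - 79.154.255.255)
Most specific is 79.154.0.0/16.

79.154.0.0/16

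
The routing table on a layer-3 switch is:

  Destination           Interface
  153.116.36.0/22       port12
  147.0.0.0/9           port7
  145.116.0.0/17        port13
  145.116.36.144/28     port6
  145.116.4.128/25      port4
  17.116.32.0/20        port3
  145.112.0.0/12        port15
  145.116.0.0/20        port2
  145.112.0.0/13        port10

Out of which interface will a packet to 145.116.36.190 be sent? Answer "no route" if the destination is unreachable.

port13

Routes whose prefix contains 145.116.36.190:
  145.112.0.0/12 (145.112.0.0 - 145.127.255.255) -> port15
  145.112.0.0/13 (145.112.0.0 - 145.119.255.255) -> port10
  145.116.0.0/17 (145.116.0.0 - 145.116.127.255) -> port13
More-specific entries that do NOT match:
  145.116.36.144/28 (145.116.36.144 - 145.116.36.159) does not contain 145.116.36.190
  145.116.4.128/25 (145.116.4.128 - 145.116.4.255) does not contain 145.116.36.190
  153.116.36.0/22 (153.116.36.0 - 153.116.39.255) does not contain 145.116.36.190
  17.116.32.0/20 (17.116.32.0 - 17.116.47.255) does not contain 145.116.36.190
  145.116.0.0/20 (145.116.0.0 - 145.116.15.255) does not contain 145.116.36.190
Longest matching prefix is /17 -> interface port13.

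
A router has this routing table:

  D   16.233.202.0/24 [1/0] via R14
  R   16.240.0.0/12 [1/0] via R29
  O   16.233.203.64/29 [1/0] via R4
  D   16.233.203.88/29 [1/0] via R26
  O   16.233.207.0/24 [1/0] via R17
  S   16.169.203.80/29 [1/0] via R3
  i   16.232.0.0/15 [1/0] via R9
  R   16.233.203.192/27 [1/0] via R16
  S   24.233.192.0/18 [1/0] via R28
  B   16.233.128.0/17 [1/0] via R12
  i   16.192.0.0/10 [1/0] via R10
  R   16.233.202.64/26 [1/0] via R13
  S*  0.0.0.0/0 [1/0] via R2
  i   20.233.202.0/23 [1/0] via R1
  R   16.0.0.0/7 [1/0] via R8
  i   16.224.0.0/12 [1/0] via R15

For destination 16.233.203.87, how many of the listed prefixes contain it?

Prefixes containing 16.233.203.87:
  0.0.0.0/0 (default, matches everything)
  16.0.0.0/7 (16.0.0.0 - 17.255.255.255)
  16.192.0.0/10 (16.192.0.0 - 16.255.255.255)
  16.224.0.0/12 (16.224.0.0 - 16.239.255.255)
  16.232.0.0/15 (16.232.0.0 - 16.233.255.255)
  16.233.128.0/17 (16.233.128.0 - 16.233.255.255)
Total matching entries: 6.

6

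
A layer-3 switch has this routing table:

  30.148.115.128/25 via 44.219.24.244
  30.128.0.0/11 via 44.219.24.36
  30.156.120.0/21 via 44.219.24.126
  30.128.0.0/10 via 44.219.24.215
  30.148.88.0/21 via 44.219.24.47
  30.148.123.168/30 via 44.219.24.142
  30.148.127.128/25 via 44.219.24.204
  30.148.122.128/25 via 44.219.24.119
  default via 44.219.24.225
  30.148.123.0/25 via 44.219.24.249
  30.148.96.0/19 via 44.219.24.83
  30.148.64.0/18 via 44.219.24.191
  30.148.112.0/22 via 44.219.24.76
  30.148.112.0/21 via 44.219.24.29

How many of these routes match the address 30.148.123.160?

5

Prefixes containing 30.148.123.160:
  0.0.0.0/0 (default, matches everything)
  30.128.0.0/10 (30.128.0.0 - 30.191.255.255)
  30.128.0.0/11 (30.128.0.0 - 30.159.255.255)
  30.148.64.0/18 (30.148.64.0 - 30.148.127.255)
  30.148.96.0/19 (30.148.96.0 - 30.148.127.255)
Total matching entries: 5.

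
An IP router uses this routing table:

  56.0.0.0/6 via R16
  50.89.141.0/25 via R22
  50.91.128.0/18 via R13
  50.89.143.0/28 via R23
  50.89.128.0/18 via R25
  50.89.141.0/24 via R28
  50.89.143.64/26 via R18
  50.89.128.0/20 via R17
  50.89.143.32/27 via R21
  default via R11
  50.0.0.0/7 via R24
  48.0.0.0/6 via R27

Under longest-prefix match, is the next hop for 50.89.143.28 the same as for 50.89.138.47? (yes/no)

yes

50.89.143.28: longest match 50.89.128.0/20 -> R17
50.89.138.47: longest match 50.89.128.0/20 -> R17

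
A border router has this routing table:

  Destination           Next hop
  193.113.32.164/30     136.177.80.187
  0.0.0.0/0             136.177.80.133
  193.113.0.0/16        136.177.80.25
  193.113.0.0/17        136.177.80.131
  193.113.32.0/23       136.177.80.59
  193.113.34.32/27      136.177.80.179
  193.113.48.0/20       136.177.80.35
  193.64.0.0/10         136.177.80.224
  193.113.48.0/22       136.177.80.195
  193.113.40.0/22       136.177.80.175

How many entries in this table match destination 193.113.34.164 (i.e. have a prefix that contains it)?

4

Prefixes containing 193.113.34.164:
  0.0.0.0/0 (default, matches everything)
  193.64.0.0/10 (193.64.0.0 - 193.127.255.255)
  193.113.0.0/16 (193.113.0.0 - 193.113.255.255)
  193.113.0.0/17 (193.113.0.0 - 193.113.127.255)
Total matching entries: 4.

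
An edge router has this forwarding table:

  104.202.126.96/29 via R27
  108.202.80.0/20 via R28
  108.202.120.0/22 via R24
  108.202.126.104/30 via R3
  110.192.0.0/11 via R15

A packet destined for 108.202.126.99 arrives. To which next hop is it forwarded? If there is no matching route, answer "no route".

No entry's prefix contains 108.202.126.99; there is no default route.

no route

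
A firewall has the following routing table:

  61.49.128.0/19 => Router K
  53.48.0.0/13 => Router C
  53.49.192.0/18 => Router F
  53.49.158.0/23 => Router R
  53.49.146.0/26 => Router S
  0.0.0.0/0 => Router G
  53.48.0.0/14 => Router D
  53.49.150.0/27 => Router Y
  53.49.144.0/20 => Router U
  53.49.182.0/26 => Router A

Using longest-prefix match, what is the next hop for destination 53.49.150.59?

Routes whose prefix contains 53.49.150.59:
  0.0.0.0/0 (default, matches everything) -> Router G
  53.48.0.0/13 (53.48.0.0 - 53.55.255.255) -> Router C
  53.48.0.0/14 (53.48.0.0 - 53.51.255.255) -> Router D
  53.49.144.0/20 (53.49.144.0 - 53.49.159.255) -> Router U
More-specific entries that do NOT match:
  53.49.150.0/27 (53.49.150.0 - 53.49.150.31) does not contain 53.49.150.59
  53.49.146.0/26 (53.49.146.0 - 53.49.146.63) does not contain 53.49.150.59
  53.49.182.0/26 (53.49.182.0 - 53.49.182.63) does not contain 53.49.150.59
  53.49.158.0/23 (53.49.158.0 - 53.49.159.255) does not contain 53.49.150.59
Longest matching prefix is /20 -> next hop Router U.

Router U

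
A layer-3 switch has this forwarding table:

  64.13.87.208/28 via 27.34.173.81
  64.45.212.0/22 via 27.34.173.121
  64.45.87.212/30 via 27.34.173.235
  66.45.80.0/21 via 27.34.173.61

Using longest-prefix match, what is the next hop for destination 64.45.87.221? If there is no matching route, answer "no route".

No entry's prefix contains 64.45.87.221; there is no default route.

no route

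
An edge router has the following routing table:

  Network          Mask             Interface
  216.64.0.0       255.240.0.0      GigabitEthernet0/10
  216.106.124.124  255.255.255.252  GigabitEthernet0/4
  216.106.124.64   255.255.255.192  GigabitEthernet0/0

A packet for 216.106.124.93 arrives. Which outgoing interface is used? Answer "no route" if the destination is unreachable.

Routes whose prefix contains 216.106.124.93:
  216.106.124.64/26 (216.106.124.64 - 216.106.124.127) -> GigabitEthernet0/0
More-specific entries that do NOT match:
  216.106.124.124/30 (216.106.124.124 - 216.106.124.127) does not contain 216.106.124.93
Longest matching prefix is /26 -> interface GigabitEthernet0/0.

GigabitEthernet0/0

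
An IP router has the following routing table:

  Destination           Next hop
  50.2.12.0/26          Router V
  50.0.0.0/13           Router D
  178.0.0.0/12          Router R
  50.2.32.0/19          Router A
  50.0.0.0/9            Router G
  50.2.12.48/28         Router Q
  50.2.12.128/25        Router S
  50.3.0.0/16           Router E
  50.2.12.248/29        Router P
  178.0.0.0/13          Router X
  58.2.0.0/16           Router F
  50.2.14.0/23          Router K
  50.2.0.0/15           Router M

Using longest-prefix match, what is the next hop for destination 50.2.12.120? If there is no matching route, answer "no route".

Router M

Routes whose prefix contains 50.2.12.120:
  50.0.0.0/9 (50.0.0.0 - 50.127.255.255) -> Router G
  50.0.0.0/13 (50.0.0.0 - 50.7.255.255) -> Router D
  50.2.0.0/15 (50.2.0.0 - 50.3.255.255) -> Router M
More-specific entries that do NOT match:
  50.2.12.248/29 (50.2.12.248 - 50.2.12.255) does not contain 50.2.12.120
  50.2.12.48/28 (50.2.12.48 - 50.2.12.63) does not contain 50.2.12.120
  50.2.12.0/26 (50.2.12.0 - 50.2.12.63) does not contain 50.2.12.120
  50.2.12.128/25 (50.2.12.128 - 50.2.12.255) does not contain 50.2.12.120
  50.2.14.0/23 (50.2.14.0 - 50.2.15.255) does not contain 50.2.12.120
  50.2.32.0/19 (50.2.32.0 - 50.2.63.255) does not contain 50.2.12.120
  50.3.0.0/16 (50.3.0.0 - 50.3.255.255) does not contain 50.2.12.120
  58.2.0.0/16 (58.2.0.0 - 58.2.255.255) does not contain 50.2.12.120
Longest matching prefix is /15 -> next hop Router M.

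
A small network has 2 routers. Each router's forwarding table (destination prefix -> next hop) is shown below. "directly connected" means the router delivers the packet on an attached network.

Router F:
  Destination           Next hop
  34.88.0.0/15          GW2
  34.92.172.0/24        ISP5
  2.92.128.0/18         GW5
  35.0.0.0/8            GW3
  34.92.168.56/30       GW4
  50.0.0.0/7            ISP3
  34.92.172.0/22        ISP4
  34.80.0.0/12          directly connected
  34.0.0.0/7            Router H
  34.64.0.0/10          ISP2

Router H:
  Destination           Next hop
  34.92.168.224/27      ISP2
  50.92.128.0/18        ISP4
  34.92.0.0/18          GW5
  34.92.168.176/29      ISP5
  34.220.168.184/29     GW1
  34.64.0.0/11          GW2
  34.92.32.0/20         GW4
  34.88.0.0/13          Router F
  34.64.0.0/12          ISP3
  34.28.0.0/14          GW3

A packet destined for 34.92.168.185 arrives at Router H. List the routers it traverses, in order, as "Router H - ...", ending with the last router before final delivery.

Router H - Router F

At Router H: longest match for 34.92.168.185 is 34.88.0.0/13 -> Router F
At Router F: longest match for 34.92.168.185 is 34.80.0.0/12 -> directly connected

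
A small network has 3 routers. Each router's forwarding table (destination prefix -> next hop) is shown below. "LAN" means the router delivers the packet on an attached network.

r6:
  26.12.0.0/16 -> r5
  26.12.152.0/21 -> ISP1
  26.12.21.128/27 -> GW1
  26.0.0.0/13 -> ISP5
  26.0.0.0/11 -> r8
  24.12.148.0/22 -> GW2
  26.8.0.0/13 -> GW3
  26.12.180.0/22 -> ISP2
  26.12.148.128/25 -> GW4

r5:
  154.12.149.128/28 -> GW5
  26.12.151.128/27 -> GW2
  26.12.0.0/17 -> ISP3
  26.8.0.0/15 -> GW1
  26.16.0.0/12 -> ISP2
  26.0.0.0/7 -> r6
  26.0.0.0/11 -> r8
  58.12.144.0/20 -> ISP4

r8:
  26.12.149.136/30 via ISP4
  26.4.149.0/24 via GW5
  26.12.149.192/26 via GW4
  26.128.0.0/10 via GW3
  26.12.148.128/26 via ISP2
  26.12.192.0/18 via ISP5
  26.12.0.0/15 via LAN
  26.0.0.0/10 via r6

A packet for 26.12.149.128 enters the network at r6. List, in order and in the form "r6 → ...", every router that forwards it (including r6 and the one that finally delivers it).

r6 → r5 → r8

At r6: longest match for 26.12.149.128 is 26.12.0.0/16 -> r5
At r5: longest match for 26.12.149.128 is 26.0.0.0/11 -> r8
At r8: longest match for 26.12.149.128 is 26.12.0.0/15 -> LAN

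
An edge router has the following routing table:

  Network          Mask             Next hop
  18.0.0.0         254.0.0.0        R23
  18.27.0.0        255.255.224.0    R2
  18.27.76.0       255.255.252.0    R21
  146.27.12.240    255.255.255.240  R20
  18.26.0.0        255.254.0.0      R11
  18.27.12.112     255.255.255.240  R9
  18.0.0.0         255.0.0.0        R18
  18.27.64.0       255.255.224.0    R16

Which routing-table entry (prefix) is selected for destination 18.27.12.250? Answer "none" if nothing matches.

Entries matching 18.27.12.250:
  18.0.0.0/7 (18.0.0.0 - 19.255.255.255)
  18.0.0.0/8 (18.0.0.0 - 18.255.255.255)
  18.26.0.0/15 (18.26.0.0 - 18.27.255.255)
  18.27.0.0/19 (18.27.0.0 - 18.27.31.255)
Most specific is 18.27.0.0/19.

18.27.0.0/19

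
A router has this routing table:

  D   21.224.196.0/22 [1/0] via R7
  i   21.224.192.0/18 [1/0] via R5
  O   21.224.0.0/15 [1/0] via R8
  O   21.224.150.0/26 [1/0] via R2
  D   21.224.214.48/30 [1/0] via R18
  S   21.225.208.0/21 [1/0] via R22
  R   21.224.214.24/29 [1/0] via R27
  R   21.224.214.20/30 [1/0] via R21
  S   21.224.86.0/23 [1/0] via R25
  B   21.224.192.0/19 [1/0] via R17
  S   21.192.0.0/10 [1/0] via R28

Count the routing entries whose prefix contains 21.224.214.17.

Prefixes containing 21.224.214.17:
  21.192.0.0/10 (21.192.0.0 - 21.255.255.255)
  21.224.0.0/15 (21.224.0.0 - 21.225.255.255)
  21.224.192.0/18 (21.224.192.0 - 21.224.255.255)
  21.224.192.0/19 (21.224.192.0 - 21.224.223.255)
Total matching entries: 4.

4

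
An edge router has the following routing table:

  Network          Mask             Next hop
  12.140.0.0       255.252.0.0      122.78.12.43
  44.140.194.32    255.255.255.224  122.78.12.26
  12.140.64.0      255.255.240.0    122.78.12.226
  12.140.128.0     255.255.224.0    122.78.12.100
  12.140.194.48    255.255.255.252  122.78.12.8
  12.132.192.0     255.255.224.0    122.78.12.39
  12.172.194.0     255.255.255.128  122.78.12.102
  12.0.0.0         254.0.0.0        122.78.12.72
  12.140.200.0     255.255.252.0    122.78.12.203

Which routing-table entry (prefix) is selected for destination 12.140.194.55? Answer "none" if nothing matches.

Entries matching 12.140.194.55:
  12.0.0.0/7 (12.0.0.0 - 13.255.255.255)
  12.140.0.0/14 (12.140.0.0 - 12.143.255.255)
Most specific is 12.140.0.0/14.

12.140.0.0/14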